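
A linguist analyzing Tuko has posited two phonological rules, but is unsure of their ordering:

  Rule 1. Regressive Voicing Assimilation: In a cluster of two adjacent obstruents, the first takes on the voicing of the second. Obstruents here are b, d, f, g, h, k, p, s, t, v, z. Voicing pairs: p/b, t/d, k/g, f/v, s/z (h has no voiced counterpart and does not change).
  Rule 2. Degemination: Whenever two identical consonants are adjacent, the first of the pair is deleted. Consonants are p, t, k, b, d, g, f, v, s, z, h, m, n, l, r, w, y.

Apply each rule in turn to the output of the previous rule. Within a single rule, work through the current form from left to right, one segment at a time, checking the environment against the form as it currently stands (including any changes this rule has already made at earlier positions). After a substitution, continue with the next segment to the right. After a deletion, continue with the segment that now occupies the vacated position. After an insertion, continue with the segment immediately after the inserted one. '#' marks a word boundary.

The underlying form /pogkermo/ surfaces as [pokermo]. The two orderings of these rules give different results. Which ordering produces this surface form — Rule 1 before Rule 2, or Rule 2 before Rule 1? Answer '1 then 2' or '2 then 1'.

Order 1 then 2:
  1 Regressive Voicing Assimilation: [pogkermo] → [pokkermo]
  2 Degemination: [pokkermo] → [pokermo]
  result: [pokermo]
Order 2 then 1:
  2 Degemination: no change — [pogkermo]
  1 Regressive Voicing Assimilation: [pogkermo] → [pokkermo]
  result: [pokkermo]

1 then 2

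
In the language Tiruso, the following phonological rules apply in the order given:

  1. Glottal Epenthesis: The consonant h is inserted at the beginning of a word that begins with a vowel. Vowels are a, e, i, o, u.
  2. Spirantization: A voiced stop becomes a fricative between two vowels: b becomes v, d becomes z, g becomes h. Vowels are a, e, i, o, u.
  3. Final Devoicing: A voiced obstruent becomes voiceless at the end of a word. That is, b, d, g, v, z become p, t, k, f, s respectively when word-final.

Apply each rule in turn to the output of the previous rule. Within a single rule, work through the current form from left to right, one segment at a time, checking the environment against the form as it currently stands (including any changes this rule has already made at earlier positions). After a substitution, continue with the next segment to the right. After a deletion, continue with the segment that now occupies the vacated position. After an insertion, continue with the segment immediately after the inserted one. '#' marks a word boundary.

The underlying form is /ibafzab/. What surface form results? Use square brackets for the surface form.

[hivafzap]

1 Glottal Epenthesis: [ibafzab] → [hibafzab]
2 Spirantization: [hibafzab] → [hivafzab]
3 Final Devoicing: [hivafzab] → [hivafzap]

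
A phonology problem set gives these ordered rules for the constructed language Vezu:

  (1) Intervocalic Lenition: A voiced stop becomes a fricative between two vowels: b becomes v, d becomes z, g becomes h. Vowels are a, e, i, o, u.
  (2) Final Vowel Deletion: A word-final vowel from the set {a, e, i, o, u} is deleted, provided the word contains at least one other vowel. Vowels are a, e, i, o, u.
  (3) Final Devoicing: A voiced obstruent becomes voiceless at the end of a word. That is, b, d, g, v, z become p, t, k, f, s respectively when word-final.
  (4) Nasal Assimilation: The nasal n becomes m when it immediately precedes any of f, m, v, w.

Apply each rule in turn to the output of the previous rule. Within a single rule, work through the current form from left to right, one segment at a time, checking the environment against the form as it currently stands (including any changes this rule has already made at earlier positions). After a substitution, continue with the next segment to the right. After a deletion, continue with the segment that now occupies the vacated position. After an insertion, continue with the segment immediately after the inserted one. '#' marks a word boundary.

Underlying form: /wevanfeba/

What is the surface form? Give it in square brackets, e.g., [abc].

(1) Intervocalic Lenition: [wevanfeba] → [wevanfeva]
(2) Final Vowel Deletion: [wevanfeva] → [wevanfev]
(3) Final Devoicing: [wevanfev] → [wevanfef]
(4) Nasal Assimilation: [wevanfef] → [wevamfef]

[wevamfef]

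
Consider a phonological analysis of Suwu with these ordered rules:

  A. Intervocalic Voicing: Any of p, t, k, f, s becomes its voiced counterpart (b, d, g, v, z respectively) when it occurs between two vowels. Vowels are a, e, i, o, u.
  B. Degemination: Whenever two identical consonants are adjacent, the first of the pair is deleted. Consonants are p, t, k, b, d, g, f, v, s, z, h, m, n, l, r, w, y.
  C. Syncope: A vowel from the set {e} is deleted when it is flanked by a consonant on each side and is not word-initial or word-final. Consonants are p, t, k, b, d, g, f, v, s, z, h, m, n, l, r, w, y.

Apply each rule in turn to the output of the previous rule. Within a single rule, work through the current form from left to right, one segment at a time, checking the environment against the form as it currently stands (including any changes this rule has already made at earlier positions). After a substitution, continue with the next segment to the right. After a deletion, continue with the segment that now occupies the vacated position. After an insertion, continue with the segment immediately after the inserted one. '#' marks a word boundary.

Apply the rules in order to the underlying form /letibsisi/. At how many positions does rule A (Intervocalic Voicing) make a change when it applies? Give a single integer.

A Intervocalic Voicing: [letibsisi] → [ledibsizi]
B Degemination: no change — [ledibsizi]
C Syncope: [ledibsizi] → [ldibsizi]
Rule A changed 2 position(s).

2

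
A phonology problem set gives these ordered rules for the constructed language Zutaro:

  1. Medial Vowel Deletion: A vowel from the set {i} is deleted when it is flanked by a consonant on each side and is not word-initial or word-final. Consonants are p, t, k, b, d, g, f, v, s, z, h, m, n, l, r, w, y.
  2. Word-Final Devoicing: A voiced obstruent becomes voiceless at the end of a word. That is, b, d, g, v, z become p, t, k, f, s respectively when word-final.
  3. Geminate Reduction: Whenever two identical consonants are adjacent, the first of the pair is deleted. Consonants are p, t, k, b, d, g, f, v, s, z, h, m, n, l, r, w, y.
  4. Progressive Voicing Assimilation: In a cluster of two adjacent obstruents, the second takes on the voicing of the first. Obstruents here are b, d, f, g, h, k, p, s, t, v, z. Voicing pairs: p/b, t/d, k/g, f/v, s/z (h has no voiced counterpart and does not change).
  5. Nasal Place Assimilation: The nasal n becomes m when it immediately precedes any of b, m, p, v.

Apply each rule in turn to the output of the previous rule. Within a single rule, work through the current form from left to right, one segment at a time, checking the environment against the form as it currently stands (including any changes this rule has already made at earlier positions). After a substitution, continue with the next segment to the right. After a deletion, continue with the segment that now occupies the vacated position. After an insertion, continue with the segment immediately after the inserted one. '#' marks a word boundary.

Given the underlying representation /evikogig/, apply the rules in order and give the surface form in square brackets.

1 Medial Vowel Deletion: [evikogig] → [evkogg]
2 Word-Final Devoicing: [evkogg] → [evkogk]
3 Geminate Reduction: no change — [evkogk]
4 Progressive Voicing Assimilation: [evkogk] → [evgogg]
5 Nasal Place Assimilation: no change — [evgogg]

[evgogg]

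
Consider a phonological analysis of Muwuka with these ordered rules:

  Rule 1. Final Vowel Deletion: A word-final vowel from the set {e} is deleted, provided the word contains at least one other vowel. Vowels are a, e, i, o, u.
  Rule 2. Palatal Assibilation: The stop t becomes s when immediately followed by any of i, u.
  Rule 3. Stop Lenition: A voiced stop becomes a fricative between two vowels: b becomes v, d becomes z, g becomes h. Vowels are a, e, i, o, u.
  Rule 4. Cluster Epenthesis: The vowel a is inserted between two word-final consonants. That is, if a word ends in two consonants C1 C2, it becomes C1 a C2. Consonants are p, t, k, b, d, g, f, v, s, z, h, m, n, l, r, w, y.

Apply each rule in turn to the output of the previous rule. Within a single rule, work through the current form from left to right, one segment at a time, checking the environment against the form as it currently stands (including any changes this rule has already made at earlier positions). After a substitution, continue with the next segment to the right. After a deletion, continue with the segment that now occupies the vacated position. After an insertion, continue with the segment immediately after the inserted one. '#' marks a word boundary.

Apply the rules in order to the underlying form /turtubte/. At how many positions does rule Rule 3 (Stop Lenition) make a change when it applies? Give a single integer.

Rule 1 Final Vowel Deletion: [turtubte] → [turtubt]
Rule 2 Palatal Assibilation: [turtubt] → [sursubt]
Rule 3 Stop Lenition: no change — [sursubt]
Rule 4 Cluster Epenthesis: [sursubt] → [sursubat]
Rule Rule 3 changed 0 position(s).

0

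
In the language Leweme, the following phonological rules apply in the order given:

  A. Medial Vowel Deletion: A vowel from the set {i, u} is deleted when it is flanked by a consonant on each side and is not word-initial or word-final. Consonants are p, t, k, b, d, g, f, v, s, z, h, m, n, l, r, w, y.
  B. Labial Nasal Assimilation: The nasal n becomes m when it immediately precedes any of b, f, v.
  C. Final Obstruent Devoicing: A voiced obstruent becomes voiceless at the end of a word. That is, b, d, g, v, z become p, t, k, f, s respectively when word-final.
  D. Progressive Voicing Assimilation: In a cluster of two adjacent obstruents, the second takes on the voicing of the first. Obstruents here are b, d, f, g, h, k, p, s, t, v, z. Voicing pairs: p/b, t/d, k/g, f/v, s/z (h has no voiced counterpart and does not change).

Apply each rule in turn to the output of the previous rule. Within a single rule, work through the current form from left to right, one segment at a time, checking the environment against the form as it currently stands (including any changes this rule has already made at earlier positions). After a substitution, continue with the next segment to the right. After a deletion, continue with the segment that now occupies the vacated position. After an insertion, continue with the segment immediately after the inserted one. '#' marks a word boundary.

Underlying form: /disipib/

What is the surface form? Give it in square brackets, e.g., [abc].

A Medial Vowel Deletion: [disipib] → [dspb]
B Labial Nasal Assimilation: no change — [dspb]
C Final Obstruent Devoicing: [dspb] → [dspp]
D Progressive Voicing Assimilation: [dspp] → [dzbb]

[dzbb]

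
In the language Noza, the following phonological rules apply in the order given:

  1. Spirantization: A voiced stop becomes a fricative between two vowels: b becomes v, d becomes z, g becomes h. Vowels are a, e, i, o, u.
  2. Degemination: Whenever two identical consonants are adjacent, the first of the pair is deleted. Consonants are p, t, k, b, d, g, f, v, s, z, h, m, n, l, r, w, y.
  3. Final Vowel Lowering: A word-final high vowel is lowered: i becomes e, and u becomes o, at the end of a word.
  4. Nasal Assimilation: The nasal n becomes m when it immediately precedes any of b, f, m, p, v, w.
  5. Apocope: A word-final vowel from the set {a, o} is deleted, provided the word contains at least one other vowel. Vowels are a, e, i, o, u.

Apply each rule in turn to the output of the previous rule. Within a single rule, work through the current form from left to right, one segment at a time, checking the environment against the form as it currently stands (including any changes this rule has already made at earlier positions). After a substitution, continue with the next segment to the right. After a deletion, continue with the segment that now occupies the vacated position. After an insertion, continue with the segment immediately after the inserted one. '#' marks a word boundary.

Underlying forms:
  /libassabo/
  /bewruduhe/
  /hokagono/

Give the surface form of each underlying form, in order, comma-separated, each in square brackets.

[livasav], [bewruzuhe], [hokahon]

/libassabo/:
  1 Spirantization: [libassabo] → [livassavo]
  2 Degemination: [livassavo] → [livasavo]
  3 Final Vowel Lowering: no change — [livasavo]
  4 Nasal Assimilation: no change — [livasavo]
  5 Apocope: [livasavo] → [livasav]
/bewruduhe/:
  1 Spirantization: [bewruduhe] → [bewruzuhe]
  2 Degemination: no change — [bewruzuhe]
  3 Final Vowel Lowering: no change — [bewruzuhe]
  4 Nasal Assimilation: no change — [bewruzuhe]
  5 Apocope: no change — [bewruzuhe]
/hokagono/:
  1 Spirantization: [hokagono] → [hokahono]
  2 Degemination: no change — [hokahono]
  3 Final Vowel Lowering: no change — [hokahono]
  4 Nasal Assimilation: no change — [hokahono]
  5 Apocope: [hokahono] → [hokahon]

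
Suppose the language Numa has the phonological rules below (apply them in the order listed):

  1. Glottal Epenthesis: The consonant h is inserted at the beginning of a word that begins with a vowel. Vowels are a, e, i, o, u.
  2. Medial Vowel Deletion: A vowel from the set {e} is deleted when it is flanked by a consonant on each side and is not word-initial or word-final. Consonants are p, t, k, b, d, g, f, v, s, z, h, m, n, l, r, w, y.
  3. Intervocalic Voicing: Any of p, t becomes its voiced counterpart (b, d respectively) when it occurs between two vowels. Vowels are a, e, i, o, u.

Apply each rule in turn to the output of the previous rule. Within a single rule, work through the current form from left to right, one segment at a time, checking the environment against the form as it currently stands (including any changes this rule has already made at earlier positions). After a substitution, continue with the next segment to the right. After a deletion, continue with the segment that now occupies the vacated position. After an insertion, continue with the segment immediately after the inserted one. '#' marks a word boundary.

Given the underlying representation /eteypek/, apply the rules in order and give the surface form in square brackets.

1 Glottal Epenthesis: [eteypek] → [heteypek]
2 Medial Vowel Deletion: [heteypek] → [htypk]
3 Intervocalic Voicing: no change — [htypk]

[htypk]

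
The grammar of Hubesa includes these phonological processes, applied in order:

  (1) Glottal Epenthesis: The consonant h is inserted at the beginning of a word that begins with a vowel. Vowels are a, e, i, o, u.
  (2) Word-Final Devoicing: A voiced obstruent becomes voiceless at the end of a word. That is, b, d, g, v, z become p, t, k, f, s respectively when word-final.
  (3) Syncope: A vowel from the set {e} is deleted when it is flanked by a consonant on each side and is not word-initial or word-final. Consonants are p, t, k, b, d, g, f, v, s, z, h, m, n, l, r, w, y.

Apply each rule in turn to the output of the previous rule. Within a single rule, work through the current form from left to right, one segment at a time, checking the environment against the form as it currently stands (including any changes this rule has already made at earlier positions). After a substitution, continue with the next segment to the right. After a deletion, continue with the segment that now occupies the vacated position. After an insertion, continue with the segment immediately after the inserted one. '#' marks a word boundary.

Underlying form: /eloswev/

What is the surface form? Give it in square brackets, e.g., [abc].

[hloswf]

(1) Glottal Epenthesis: [eloswev] → [heloswev]
(2) Word-Final Devoicing: [heloswev] → [heloswef]
(3) Syncope: [heloswef] → [hloswf]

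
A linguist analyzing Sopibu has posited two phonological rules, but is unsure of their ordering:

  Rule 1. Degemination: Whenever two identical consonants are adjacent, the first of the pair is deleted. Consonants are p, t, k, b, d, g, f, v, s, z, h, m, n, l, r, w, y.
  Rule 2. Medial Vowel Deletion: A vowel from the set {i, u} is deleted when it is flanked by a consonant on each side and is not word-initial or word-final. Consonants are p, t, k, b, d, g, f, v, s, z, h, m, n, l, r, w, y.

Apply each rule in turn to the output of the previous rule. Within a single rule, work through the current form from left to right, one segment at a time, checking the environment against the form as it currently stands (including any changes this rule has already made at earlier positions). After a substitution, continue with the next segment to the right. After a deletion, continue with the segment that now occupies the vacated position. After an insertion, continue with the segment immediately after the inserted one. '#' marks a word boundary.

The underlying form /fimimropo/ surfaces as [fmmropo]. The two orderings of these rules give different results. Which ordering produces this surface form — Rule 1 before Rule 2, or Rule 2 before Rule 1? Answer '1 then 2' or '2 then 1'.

Order 1 then 2:
  1 Degemination: no change — [fimimropo]
  2 Medial Vowel Deletion: [fimimropo] → [fmmropo]
  result: [fmmropo]
Order 2 then 1:
  2 Medial Vowel Deletion: [fimimropo] → [fmmropo]
  1 Degemination: [fmmropo] → [fmropo]
  result: [fmropo]

1 then 2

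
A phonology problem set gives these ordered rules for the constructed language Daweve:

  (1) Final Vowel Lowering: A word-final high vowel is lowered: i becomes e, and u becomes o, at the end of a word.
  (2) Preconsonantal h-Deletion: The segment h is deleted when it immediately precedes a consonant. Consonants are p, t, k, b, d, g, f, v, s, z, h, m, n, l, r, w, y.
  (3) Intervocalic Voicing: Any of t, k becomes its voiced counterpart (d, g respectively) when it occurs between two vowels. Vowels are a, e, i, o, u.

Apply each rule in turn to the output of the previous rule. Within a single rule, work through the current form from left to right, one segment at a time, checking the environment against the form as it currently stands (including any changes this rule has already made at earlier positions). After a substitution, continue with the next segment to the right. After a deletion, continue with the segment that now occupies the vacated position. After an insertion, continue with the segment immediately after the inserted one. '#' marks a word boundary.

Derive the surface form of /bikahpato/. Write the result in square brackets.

(1) Final Vowel Lowering: no change — [bikahpato]
(2) Preconsonantal h-Deletion: [bikahpato] → [bikapato]
(3) Intervocalic Voicing: [bikapato] → [bigapado]

[bigapado]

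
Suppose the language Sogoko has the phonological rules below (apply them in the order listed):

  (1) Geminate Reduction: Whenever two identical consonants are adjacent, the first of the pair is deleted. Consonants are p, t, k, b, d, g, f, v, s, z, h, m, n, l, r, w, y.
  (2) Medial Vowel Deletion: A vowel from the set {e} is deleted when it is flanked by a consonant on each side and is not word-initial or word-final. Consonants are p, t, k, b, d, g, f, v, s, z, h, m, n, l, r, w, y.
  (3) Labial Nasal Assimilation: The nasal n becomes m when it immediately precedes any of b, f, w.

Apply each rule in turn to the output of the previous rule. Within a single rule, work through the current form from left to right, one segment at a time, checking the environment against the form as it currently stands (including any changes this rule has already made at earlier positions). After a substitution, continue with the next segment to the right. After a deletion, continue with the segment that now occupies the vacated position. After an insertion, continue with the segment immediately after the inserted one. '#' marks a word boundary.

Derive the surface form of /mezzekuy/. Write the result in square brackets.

(1) Geminate Reduction: [mezzekuy] → [mezekuy]
(2) Medial Vowel Deletion: [mezekuy] → [mzkuy]
(3) Labial Nasal Assimilation: no change — [mzkuy]

[mzkuy]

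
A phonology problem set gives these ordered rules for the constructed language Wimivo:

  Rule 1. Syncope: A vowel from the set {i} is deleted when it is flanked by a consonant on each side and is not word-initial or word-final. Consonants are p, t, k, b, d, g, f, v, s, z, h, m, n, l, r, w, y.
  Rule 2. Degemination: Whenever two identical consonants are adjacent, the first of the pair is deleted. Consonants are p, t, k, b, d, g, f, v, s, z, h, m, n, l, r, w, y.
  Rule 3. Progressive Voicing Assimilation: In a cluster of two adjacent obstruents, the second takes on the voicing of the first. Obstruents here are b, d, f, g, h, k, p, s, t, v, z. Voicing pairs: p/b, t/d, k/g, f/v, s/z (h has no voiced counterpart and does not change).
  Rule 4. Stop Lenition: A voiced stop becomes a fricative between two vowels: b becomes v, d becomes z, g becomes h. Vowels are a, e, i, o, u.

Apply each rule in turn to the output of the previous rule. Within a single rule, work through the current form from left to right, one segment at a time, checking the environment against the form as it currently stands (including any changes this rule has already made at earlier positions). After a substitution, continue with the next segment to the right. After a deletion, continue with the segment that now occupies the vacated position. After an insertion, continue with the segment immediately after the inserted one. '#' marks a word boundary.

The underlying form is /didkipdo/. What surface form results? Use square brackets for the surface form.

[dgbdo]

Rule 1 Syncope: [didkipdo] → [ddkpdo]
Rule 2 Degemination: [ddkpdo] → [dkpdo]
Rule 3 Progressive Voicing Assimilation: [dkpdo] → [dgbdo]
Rule 4 Stop Lenition: no change — [dgbdo]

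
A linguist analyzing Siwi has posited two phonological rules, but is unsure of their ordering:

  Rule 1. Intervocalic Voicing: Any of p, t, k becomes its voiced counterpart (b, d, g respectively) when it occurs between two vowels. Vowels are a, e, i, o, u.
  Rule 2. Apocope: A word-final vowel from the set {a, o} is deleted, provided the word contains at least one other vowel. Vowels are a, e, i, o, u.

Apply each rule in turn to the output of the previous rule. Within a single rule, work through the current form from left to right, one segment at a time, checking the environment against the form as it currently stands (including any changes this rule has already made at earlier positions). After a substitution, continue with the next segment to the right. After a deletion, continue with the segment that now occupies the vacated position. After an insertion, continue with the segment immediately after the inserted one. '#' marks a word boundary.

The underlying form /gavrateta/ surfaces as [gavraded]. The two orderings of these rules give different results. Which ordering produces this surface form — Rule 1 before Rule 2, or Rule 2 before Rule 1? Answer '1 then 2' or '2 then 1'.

Order 1 then 2:
  1 Intervocalic Voicing: [gavrateta] → [gavradeda]
  2 Apocope: [gavradeda] → [gavraded]
  result: [gavraded]
Order 2 then 1:
  2 Apocope: [gavrateta] → [gavratet]
  1 Intervocalic Voicing: [gavratet] → [gavradet]
  result: [gavradet]

1 then 2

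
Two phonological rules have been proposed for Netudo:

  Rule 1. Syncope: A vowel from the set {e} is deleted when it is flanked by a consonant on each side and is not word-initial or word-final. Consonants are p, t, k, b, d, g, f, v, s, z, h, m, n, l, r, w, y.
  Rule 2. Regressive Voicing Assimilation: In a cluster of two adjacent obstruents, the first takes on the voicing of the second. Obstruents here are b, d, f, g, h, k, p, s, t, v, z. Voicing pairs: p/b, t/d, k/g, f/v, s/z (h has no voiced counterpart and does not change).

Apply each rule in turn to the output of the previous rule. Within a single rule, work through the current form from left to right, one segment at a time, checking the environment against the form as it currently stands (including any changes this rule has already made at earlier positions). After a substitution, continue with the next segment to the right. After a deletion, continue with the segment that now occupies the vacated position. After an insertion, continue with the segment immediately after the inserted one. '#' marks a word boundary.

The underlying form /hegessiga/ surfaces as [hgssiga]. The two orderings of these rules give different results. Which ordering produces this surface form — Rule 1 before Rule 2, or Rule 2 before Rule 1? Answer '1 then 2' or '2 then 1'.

Order 1 then 2:
  1 Syncope: [hegessiga] → [hgssiga]
  2 Regressive Voicing Assimilation: [hgssiga] → [hkssiga]
  result: [hkssiga]
Order 2 then 1:
  2 Regressive Voicing Assimilation: no change — [hegessiga]
  1 Syncope: [hegessiga] → [hgssiga]
  result: [hgssiga]

2 then 1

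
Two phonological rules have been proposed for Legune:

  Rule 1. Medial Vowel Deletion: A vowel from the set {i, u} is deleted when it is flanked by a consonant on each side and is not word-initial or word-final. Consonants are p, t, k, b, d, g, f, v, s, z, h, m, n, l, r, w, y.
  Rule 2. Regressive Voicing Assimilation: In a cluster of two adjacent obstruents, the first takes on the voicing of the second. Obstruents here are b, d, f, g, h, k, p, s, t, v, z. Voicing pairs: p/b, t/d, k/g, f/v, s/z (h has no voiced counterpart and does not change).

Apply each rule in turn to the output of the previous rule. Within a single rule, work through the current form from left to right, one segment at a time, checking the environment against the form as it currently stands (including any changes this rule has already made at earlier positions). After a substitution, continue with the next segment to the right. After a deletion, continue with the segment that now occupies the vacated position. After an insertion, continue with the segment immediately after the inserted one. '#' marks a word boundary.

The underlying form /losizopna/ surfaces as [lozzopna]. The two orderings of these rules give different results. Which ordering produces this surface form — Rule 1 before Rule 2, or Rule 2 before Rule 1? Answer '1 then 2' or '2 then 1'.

1 then 2

Order 1 then 2:
  1 Medial Vowel Deletion: [losizopna] → [loszopna]
  2 Regressive Voicing Assimilation: [loszopna] → [lozzopna]
  result: [lozzopna]
Order 2 then 1:
  2 Regressive Voicing Assimilation: no change — [losizopna]
  1 Medial Vowel Deletion: [losizopna] → [loszopna]
  result: [loszopna]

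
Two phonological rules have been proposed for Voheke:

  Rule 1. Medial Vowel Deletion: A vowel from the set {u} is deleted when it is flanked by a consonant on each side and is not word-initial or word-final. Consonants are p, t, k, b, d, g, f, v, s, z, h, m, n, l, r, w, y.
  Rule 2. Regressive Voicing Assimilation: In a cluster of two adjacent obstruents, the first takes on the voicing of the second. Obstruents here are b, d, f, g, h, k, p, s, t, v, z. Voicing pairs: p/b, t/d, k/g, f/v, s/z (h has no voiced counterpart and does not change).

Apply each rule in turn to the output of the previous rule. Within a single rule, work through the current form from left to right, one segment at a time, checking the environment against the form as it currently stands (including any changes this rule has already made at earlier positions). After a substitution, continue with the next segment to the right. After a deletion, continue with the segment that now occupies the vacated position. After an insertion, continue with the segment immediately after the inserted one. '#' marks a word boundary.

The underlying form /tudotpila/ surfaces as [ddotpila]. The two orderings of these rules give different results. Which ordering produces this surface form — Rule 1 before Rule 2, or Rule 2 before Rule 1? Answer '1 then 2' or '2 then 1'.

1 then 2

Order 1 then 2:
  1 Medial Vowel Deletion: [tudotpila] → [tdotpila]
  2 Regressive Voicing Assimilation: [tdotpila] → [ddotpila]
  result: [ddotpila]
Order 2 then 1:
  2 Regressive Voicing Assimilation: no change — [tudotpila]
  1 Medial Vowel Deletion: [tudotpila] → [tdotpila]
  result: [tdotpila]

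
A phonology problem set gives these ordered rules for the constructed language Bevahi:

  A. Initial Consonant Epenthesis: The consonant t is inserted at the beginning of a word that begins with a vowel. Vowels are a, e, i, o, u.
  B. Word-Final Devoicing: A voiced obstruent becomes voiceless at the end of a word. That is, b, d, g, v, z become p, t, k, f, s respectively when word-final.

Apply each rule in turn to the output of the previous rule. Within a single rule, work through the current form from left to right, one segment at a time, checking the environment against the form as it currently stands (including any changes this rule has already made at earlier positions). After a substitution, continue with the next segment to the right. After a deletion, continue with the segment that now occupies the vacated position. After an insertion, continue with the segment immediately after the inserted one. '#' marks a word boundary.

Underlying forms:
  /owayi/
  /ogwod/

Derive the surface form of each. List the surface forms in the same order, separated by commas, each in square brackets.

/owayi/:
  A Initial Consonant Epenthesis: [owayi] → [towayi]
  B Word-Final Devoicing: no change — [towayi]
/ogwod/:
  A Initial Consonant Epenthesis: [ogwod] → [togwod]
  B Word-Final Devoicing: [togwod] → [togwot]

[towayi], [togwot]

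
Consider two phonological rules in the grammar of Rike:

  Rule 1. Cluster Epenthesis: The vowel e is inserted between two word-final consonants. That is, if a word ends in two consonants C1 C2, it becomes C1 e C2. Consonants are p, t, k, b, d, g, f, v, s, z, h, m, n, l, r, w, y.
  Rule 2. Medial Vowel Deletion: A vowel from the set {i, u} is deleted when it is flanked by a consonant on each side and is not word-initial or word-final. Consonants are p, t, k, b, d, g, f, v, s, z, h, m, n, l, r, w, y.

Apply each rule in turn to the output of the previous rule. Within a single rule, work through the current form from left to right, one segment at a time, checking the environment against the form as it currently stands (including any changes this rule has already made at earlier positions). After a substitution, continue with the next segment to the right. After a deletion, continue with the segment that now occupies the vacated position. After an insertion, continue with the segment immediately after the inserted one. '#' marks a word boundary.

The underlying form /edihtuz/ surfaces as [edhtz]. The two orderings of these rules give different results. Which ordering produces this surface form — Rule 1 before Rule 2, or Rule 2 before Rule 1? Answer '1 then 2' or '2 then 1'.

Order 1 then 2:
  1 Cluster Epenthesis: no change — [edihtuz]
  2 Medial Vowel Deletion: [edihtuz] → [edhtz]
  result: [edhtz]
Order 2 then 1:
  2 Medial Vowel Deletion: [edihtuz] → [edhtz]
  1 Cluster Epenthesis: [edhtz] → [edhtez]
  result: [edhtez]

1 then 2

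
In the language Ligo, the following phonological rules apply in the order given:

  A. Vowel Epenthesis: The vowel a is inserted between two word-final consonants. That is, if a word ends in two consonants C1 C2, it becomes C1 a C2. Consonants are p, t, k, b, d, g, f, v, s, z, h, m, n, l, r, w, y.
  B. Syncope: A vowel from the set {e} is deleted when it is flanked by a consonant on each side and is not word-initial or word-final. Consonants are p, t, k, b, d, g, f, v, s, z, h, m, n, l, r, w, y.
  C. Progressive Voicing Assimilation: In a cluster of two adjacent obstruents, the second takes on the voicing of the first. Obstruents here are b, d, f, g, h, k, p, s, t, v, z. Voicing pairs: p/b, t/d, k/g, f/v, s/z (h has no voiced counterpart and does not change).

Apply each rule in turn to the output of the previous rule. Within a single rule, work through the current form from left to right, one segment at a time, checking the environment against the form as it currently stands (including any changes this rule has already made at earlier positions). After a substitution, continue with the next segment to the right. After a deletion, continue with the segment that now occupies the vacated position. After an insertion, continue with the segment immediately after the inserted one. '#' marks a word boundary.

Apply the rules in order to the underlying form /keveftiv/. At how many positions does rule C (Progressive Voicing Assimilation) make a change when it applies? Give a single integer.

1

A Vowel Epenthesis: no change — [keveftiv]
B Syncope: [keveftiv] → [kvftiv]
C Progressive Voicing Assimilation: [kvftiv] → [kfftiv]
Rule C changed 1 position(s).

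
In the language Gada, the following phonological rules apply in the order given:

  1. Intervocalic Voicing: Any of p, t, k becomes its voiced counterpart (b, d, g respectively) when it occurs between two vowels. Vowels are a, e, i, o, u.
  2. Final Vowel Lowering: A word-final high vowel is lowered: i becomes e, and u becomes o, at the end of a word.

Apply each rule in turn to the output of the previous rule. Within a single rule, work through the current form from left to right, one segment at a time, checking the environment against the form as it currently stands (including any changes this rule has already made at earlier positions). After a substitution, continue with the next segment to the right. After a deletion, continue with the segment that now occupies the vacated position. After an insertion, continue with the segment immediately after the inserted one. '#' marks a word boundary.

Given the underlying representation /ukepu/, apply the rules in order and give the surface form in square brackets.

1 Intervocalic Voicing: [ukepu] → [ugebu]
2 Final Vowel Lowering: [ugebu] → [ugebo]

[ugebo]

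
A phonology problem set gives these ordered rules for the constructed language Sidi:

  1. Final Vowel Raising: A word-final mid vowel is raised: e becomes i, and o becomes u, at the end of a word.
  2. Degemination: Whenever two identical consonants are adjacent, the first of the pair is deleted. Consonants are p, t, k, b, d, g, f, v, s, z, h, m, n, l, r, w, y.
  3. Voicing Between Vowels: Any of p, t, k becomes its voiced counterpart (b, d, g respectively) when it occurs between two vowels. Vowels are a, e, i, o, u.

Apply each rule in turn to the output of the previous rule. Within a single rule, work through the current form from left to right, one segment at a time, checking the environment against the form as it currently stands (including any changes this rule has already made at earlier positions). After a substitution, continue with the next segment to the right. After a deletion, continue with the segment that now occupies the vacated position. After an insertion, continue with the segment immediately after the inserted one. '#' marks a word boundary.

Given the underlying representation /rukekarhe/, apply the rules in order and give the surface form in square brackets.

[rugegarhi]

1 Final Vowel Raising: [rukekarhe] → [rukekarhi]
2 Degemination: no change — [rukekarhi]
3 Voicing Between Vowels: [rukekarhi] → [rugegarhi]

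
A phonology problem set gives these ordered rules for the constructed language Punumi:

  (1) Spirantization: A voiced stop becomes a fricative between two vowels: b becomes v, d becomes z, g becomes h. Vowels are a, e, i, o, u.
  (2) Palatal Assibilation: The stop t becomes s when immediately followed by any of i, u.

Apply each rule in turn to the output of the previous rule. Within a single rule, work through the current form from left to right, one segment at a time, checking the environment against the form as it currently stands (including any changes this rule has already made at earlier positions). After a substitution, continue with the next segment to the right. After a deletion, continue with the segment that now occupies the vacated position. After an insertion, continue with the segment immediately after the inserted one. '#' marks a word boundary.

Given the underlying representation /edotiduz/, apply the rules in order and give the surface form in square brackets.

(1) Spirantization: [edotiduz] → [ezotizuz]
(2) Palatal Assibilation: [ezotizuz] → [ezosizuz]

[ezosizuz]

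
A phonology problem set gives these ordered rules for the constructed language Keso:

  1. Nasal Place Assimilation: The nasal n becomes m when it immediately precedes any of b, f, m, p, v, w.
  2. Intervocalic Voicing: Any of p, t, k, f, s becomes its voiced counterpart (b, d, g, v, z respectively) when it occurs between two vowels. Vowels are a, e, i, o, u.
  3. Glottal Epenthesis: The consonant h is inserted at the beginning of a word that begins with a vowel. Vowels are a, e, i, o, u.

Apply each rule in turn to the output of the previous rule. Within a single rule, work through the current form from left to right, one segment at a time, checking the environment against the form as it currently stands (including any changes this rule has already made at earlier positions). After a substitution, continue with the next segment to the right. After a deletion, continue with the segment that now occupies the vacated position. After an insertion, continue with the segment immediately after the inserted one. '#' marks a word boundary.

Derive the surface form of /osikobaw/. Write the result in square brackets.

[hozigobaw]

1 Nasal Place Assimilation: no change — [osikobaw]
2 Intervocalic Voicing: [osikobaw] → [ozigobaw]
3 Glottal Epenthesis: [ozigobaw] → [hozigobaw]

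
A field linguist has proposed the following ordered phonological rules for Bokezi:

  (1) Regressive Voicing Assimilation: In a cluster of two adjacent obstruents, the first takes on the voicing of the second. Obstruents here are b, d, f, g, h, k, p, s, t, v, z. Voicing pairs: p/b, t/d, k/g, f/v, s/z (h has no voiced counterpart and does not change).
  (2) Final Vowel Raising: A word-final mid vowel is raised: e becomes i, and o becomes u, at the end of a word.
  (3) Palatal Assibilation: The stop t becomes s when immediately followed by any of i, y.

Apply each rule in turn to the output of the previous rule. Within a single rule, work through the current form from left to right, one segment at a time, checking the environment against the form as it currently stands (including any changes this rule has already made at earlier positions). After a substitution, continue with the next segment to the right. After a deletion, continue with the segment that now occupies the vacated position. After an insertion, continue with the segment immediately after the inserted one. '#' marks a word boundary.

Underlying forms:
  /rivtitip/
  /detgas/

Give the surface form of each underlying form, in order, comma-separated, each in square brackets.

[rifsisip], [dedgas]

/rivtitip/:
  (1) Regressive Voicing Assimilation: [rivtitip] → [riftitip]
  (2) Final Vowel Raising: no change — [riftitip]
  (3) Palatal Assibilation: [riftitip] → [rifsisip]
/detgas/:
  (1) Regressive Voicing Assimilation: [detgas] → [dedgas]
  (2) Final Vowel Raising: no change — [dedgas]
  (3) Palatal Assibilation: no change — [dedgas]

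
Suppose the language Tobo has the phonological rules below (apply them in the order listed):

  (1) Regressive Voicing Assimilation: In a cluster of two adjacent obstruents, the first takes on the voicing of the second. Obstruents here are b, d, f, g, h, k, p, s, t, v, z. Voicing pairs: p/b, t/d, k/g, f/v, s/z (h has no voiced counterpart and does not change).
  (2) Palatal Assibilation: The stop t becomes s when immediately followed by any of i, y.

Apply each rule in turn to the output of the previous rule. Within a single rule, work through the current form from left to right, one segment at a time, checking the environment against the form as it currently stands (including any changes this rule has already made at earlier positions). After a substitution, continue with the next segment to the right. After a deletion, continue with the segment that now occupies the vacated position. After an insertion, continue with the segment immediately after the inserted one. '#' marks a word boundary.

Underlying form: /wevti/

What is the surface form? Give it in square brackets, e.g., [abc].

[wefsi]

(1) Regressive Voicing Assimilation: [wevti] → [wefti]
(2) Palatal Assibilation: [wefti] → [wefsi]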